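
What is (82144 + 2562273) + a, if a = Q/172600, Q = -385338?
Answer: 228212994431/86300 ≈ 2.6444e+6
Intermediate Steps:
a = -192669/86300 (a = -385338/172600 = -385338*1/172600 = -192669/86300 ≈ -2.2325)
(82144 + 2562273) + a = (82144 + 2562273) - 192669/86300 = 2644417 - 192669/86300 = 228212994431/86300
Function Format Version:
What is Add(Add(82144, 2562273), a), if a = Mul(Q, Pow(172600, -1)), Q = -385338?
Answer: Rational(228212994431, 86300) ≈ 2.6444e+6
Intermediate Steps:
a = Rational(-192669, 86300) (a = Mul(-385338, Pow(172600, -1)) = Mul(-385338, Rational(1, 172600)) = Rational(-192669, 86300) ≈ -2.2325)
Add(Add(82144, 2562273), a) = Add(Add(82144, 2562273), Rational(-192669, 86300)) = Add(2644417, Rational(-192669, 86300)) = Rational(228212994431, 86300)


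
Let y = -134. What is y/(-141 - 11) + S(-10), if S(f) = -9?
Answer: -617/76 ≈ -8.1184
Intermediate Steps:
y/(-141 - 11) + S(-10) = -134/(-141 - 11) - 9 = -134/(-152) - 9 = -1/152*(-134) - 9 = 67/76 - 9 = -617/76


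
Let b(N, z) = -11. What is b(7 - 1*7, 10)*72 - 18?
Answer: -810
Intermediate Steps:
b(7 - 1*7, 10)*72 - 18 = -11*72 - 18 = -792 - 18 = -810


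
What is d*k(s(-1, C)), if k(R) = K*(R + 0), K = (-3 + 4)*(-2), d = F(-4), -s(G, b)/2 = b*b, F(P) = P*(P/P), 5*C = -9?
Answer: -1296/25 ≈ -51.840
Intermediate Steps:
C = -9/5 (C = (1/5)*(-9) = -9/5 ≈ -1.8000)
F(P) = P (F(P) = P*1 = P)
s(G, b) = -2*b**2 (s(G, b) = -2*b*b = -2*b**2)
d = -4
K = -2 (K = 1*(-2) = -2)
k(R) = -2*R (k(R) = -2*(R + 0) = -2*R)
d*k(s(-1, C)) = -(-8)*(-2*(-9/5)**2) = -(-8)*(-2*81/25) = -(-8)*(-162)/25 = -4*324/25 = -1296/25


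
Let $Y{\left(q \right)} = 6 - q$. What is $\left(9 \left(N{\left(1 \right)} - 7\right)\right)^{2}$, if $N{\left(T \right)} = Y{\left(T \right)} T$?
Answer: $324$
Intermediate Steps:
$N{\left(T \right)} = T \left(6 - T\right)$ ($N{\left(T \right)} = \left(6 - T\right) T = T \left(6 - T\right)$)
$\left(9 \left(N{\left(1 \right)} - 7\right)\right)^{2} = \left(9 \left(1 \left(6 - 1\right) - 7\right)\right)^{2} = \left(9 \left(1 \cdot 5 - 7\right)\right)^{2} = \left(9 \left(5 - 7\right)\right)^{2} = \left(9 \left(-2\right)\right)^{2} = \left(-18\right)^{2} = 324$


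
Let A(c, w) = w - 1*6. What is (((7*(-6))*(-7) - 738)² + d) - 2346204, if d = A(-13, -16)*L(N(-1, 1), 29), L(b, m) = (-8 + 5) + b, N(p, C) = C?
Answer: -2149024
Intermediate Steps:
A(c, w) = -6 + w (A(c, w) = w - 6 = -6 + w)
L(b, m) = -3 + b
d = 44 (d = (-6 - 16)*(-3 + 1) = -22*(-2) = 44)
(((7*(-6))*(-7) - 738)² + d) - 2346204 = (((7*(-6))*(-7) - 738)² + 44) - 2346204 = ((-42*(-7) - 738)² + 44) - 2346204 = ((294 - 738)² + 44) - 2346204 = ((-444)² + 44) - 2346204 = (197136 + 44) - 2346204 = 197180 - 2346204 = -2149024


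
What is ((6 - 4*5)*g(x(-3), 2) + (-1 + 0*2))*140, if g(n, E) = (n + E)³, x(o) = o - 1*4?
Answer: 244860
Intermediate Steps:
x(o) = -4 + o (x(o) = o - 4 = -4 + o)
g(n, E) = (E + n)³
((6 - 4*5)*g(x(-3), 2) + (-1 + 0*2))*140 = ((6 - 4*5)*(2 + (-4 - 3))³ + (-1 + 0*2))*140 = ((6 - 20)*(2 - 7)³ + (-1 + 0))*140 = (-14*(-5)³ - 1)*140 = (-14*(-125) - 1)*140 = (1750 - 1)*140 = 1749*140 = 244860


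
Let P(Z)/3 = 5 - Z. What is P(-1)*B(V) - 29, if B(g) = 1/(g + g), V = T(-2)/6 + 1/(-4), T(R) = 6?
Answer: -17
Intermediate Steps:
P(Z) = 15 - 3*Z (P(Z) = 3*(5 - Z) = 15 - 3*Z)
V = 3/4 (V = 6/6 + 1/(-4) = 6*(1/6) + 1*(-1/4) = 1 - 1/4 = 3/4 ≈ 0.75000)
B(g) = 1/(2*g)
P(-1)*B(V) - 29 = (15 - 3*(-1))*(1/(2*(3/4))) - 29 = (15 + 3)*((1/2)*(4/3)) - 29 = 18*(2/3) - 29 = 12 - 29 = -17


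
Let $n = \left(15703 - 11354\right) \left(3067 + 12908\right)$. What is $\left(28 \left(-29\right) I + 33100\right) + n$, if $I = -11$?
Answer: $69517307$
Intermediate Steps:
$n = 69475275$ ($n = 4349 \cdot 15975 = 69475275$)
$\left(28 \left(-29\right) I + 33100\right) + n = \left(28 \left(-29\right) \left(-11\right) + 33100\right) + 69475275 = \left(\left(-812\right) \left(-11\right) + 33100\right) + 69475275 = \left(8932 + 33100\right) + 69475275 = 42032 + 69475275 = 69517307$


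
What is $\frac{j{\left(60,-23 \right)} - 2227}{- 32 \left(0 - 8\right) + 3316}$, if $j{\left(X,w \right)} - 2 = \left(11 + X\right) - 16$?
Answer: $- \frac{1085}{1786} \approx -0.6075$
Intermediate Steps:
$j{\left(X,w \right)} = -3 + X$ ($j{\left(X,w \right)} = 2 + \left(\left(11 + X\right) - 16\right) = 2 + \left(-5 + X\right) = -3 + X$)
$\frac{j{\left(60,-23 \right)} - 2227}{- 32 \left(0 - 8\right) + 3316} = \frac{\left(-3 + 60\right) - 2227}{- 32 \left(0 - 8\right) + 3316} = \frac{57 - 2227}{\left(-32\right) \left(-8\right) + 3316} = - \frac{2170}{256 + 3316} = - \frac{2170}{3572} = \left(-2170\right) \frac{1}{3572} = - \frac{1085}{1786}$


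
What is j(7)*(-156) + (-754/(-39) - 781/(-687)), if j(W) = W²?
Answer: -5237365/687 ≈ -7623.5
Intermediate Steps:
j(7)*(-156) + (-754/(-39) - 781/(-687)) = 7²*(-156) + (-754/(-39) - 781/(-687)) = 49*(-156) + (-754*(-1/39) - 781*(-1/687)) = -7644 + (58/3 + 781/687) = -7644 + 14063/687 = -5237365/687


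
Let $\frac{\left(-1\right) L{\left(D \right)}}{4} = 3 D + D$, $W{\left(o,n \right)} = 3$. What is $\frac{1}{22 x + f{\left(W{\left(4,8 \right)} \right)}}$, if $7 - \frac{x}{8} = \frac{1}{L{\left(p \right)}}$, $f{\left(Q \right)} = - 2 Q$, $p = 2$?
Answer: $\frac{2}{2463} \approx 0.00081202$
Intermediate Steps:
$L{\left(D \right)} = - 16 D$ ($L{\left(D \right)} = - 4 \left(3 D + D\right) = - 4 \cdot 4 D = - 16 D$)
$x = \frac{225}{4}$ ($x = 56 - \frac{8}{\left(-16\right) 2} = 56 - \frac{8}{-32} = 56 - - \frac{1}{4} = 56 + \frac{1}{4} = \frac{225}{4} \approx 56.25$)
$\frac{1}{22 x + f{\left(W{\left(4,8 \right)} \right)}} = \frac{1}{22 \cdot \frac{225}{4} - 6} = \frac{1}{\frac{2475}{2} - 6} = \frac{1}{\frac{2463}{2}} = \frac{2}{2463}$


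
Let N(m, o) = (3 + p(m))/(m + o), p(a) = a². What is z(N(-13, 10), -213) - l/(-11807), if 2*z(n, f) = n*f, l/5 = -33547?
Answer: 71925807/11807 ≈ 6091.8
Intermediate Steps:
l = -167735 (l = 5*(-33547) = -167735)
N(m, o) = (3 + m²)/(m + o)
z(n, f) = f*n/2 (z(n, f) = (n*f)/2 = (f*n)/2 = f*n/2)
z(N(-13, 10), -213) - l/(-11807) = (½)*(-213)*((3 + (-13)²)/(-13 + 10)) - (-167735)/(-11807) = (½)*(-213)*((3 + 169)/(-3)) - (-167735)*(-1)/11807 = (½)*(-213)*(-⅓*172) - 1*167735/11807 = (½)*(-213)*(-172/3) - 167735/11807 = 6106 - 167735/11807 = 71925807/11807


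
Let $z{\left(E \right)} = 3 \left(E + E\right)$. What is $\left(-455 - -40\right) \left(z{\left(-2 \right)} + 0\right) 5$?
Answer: $24900$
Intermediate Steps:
$z{\left(E \right)} = 6 E$ ($z{\left(E \right)} = 3 \cdot 2 E = 6 E$)
$\left(-455 - -40\right) \left(z{\left(-2 \right)} + 0\right) 5 = \left(-455 - -40\right) \left(6 \left(-2\right) + 0\right) 5 = \left(-455 + \left(-9 + 49\right)\right) \left(-12 + 0\right) 5 = \left(-455 + 40\right) \left(\left(-12\right) 5\right) = \left(-415\right) \left(-60\right) = 24900$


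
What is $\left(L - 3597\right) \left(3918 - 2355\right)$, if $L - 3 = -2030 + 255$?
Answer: $-8391747$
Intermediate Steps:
$L = -1772$ ($L = 3 + \left(-2030 + 255\right) = 3 - 1775 = -1772$)
$\left(L - 3597\right) \left(3918 - 2355\right) = \left(-1772 - 3597\right) \left(3918 - 2355\right) = - 5369 \left(3918 - 2355\right) = \left(-5369\right) 1563 = -8391747$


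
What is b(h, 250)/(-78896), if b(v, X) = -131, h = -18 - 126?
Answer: 131/78896 ≈ 0.0016604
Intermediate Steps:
h = -144
b(h, 250)/(-78896) = -131/(-78896) = -131*(-1/78896) = 131/78896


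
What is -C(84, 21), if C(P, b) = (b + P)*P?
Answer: -8820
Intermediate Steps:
C(P, b) = P*(P + b) (C(P, b) = (P + b)*P = P*(P + b))
-C(84, 21) = -84*(84 + 21) = -84*105 = -1*8820 = -8820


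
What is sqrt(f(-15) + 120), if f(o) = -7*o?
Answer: 15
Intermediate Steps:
sqrt(f(-15) + 120) = sqrt(-7*(-15) + 120) = sqrt(105 + 120) = sqrt(225) = 15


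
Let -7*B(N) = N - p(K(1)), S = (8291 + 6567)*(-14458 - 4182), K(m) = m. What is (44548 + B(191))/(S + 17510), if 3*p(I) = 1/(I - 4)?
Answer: -1402402/8723471715 ≈ -0.00016076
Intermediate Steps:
p(I) = 1/(3*(-4 + I)) (p(I) = 1/(3*(I - 4)) = 1/(3*(-4 + I)))
S = -276953120 (S = 14858*(-18640) = -276953120)
B(N) = -1/63 - N/7 (B(N) = -(N - 1/(3*(-4 + 1)))/7 = -(N - 1/(3*(-3)))/7 = -(N - (-1)/(3*3))/7 = -(N - 1*(-⅑))/7 = -(N + ⅑)/7 = -(⅑ + N)/7 = -1/63 - N/7)
(44548 + B(191))/(S + 17510) = (44548 + (-1/63 - ⅐*191))/(-276953120 + 17510) = (44548 + (-1/63 - 191/7))/(-276935610) = (44548 - 1720/63)*(-1/276935610) = (2804804/63)*(-1/276935610) = -1402402/8723471715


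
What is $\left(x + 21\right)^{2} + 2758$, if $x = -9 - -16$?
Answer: $3542$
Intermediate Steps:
$x = 7$ ($x = -9 + 16 = 7$)
$\left(x + 21\right)^{2} + 2758 = \left(7 + 21\right)^{2} + 2758 = 28^{2} + 2758 = 784 + 2758 = 3542$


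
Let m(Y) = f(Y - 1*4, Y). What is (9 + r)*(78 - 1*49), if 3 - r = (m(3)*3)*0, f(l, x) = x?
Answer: 348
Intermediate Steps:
m(Y) = Y
r = 3 (r = 3 - 3*3*0 = 3 - 9*0 = 3 - 1*0 = 3 + 0 = 3)
(9 + r)*(78 - 1*49) = (9 + 3)*(78 - 1*49) = 12*(78 - 49) = 12*29 = 348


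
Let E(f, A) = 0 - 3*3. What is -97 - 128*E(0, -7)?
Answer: 1055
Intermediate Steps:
E(f, A) = -9 (E(f, A) = 0 - 9 = -9)
-97 - 128*E(0, -7) = -97 - 128*(-9) = -97 + 1152 = 1055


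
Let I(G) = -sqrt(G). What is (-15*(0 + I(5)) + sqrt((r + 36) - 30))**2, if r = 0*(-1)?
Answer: 1131 + 30*sqrt(30) ≈ 1295.3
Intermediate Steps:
r = 0
(-15*(0 + I(5)) + sqrt((r + 36) - 30))**2 = (-15*(0 - sqrt(5)) + sqrt((0 + 36) - 30))**2 = (-(-15)*sqrt(5) + sqrt(36 - 30))**2 = (15*sqrt(5) + sqrt(6))**2 = (sqrt(6) + 15*sqrt(5))**2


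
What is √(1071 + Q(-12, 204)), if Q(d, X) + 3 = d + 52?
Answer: 2*√277 ≈ 33.287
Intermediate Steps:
Q(d, X) = 49 + d (Q(d, X) = -3 + (d + 52) = -3 + (52 + d) = 49 + d)
√(1071 + Q(-12, 204)) = √(1071 + (49 - 12)) = √(1071 + 37) = √1108 = 2*√277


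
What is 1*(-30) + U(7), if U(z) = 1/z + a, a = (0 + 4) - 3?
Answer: -202/7 ≈ -28.857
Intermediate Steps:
a = 1 (a = 4 - 3 = 1)
U(z) = 1 + 1/z (U(z) = 1/z + 1 = 1 + 1/z)
1*(-30) + U(7) = 1*(-30) + (1 + 7)/7 = -30 + (⅐)*8 = -30 + 8/7 = -202/7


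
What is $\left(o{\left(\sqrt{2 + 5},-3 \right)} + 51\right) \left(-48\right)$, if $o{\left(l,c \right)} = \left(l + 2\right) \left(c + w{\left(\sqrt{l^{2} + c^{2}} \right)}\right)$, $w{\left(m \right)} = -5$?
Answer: $-1680 + 384 \sqrt{7} \approx -664.03$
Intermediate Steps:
$o{\left(l,c \right)} = \left(-5 + c\right) \left(2 + l\right)$ ($o{\left(l,c \right)} = \left(l + 2\right) \left(c - 5\right) = \left(2 + l\right) \left(-5 + c\right) = \left(-5 + c\right) \left(2 + l\right)$)
$\left(o{\left(\sqrt{2 + 5},-3 \right)} + 51\right) \left(-48\right) = \left(\left(-10 - 5 \sqrt{2 + 5} + 2 \left(-3\right) - 3 \sqrt{2 + 5}\right) + 51\right) \left(-48\right) = \left(\left(-10 - 5 \sqrt{7} - 6 - 3 \sqrt{7}\right) + 51\right) \left(-48\right) = \left(\left(-16 - 8 \sqrt{7}\right) + 51\right) \left(-48\right) = \left(35 - 8 \sqrt{7}\right) \left(-48\right) = -1680 + 384 \sqrt{7}$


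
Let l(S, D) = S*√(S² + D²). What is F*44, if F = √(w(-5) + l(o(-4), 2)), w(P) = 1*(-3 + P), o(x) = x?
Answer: 88*√(-2 - 2*√5) ≈ 223.88*I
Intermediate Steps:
w(P) = -3 + P
l(S, D) = S*√(D² + S²)
F = √(-8 - 8*√5) (F = √((-3 - 5) - 4*√(2² + (-4)²)) = √(-8 - 4*√(4 + 16)) = √(-8 - 8*√5) ≈ 5.0881*I)
F*44 = (2*√(-2 - 2*√5))*44 = 88*√(-2 - 2*√5)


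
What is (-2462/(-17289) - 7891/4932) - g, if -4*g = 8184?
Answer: 6456918559/3158124 ≈ 2044.5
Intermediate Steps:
g = -2046 (g = -¼*8184 = -2046)
(-2462/(-17289) - 7891/4932) - g = (-2462/(-17289) - 7891/4932) - 1*(-2046) = (-2462*(-1/17289) - 7891*1/4932) + 2046 = (2462/17289 - 7891/4932) + 2046 = -4603145/3158124 + 2046 = 6456918559/3158124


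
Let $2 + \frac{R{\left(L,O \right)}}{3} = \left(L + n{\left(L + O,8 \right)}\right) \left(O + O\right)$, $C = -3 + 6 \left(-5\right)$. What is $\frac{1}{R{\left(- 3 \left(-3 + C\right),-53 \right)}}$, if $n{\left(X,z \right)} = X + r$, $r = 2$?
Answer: $- \frac{1}{52476} \approx -1.9056 \cdot 10^{-5}$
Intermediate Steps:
$n{\left(X,z \right)} = 2 + X$ ($n{\left(X,z \right)} = X + 2 = 2 + X$)
$C = -33$ ($C = -3 - 30 = -33$)
$R{\left(L,O \right)} = -6 + 6 O \left(2 + O + 2 L\right)$ ($R{\left(L,O \right)} = -6 + 3 \left(L + \left(2 + \left(L + O\right)\right)\right) \left(O + O\right) = -6 + 3 \left(L + \left(2 + L + O\right)\right) 2 O = -6 + 3 \left(2 + O + 2 L\right) 2 O = -6 + 3 \cdot 2 O \left(2 + O + 2 L\right) = -6 + 6 O \left(2 + O + 2 L\right)$)
$\frac{1}{R{\left(- 3 \left(-3 + C\right),-53 \right)}} = \frac{1}{-6 + 6 \left(- 3 \left(-3 - 33\right)\right) \left(-53\right) + 6 \left(-53\right) \left(2 - 3 \left(-3 - 33\right) - 53\right)} = \frac{1}{-6 + 6 \left(\left(-3\right) \left(-36\right)\right) \left(-53\right) + 6 \left(-53\right) \left(2 - -108 - 53\right)} = \frac{1}{-6 + 6 \cdot 108 \left(-53\right) + 6 \left(-53\right) \left(2 + 108 - 53\right)} = \frac{1}{-6 - 34344 + 6 \left(-53\right) 57} = \frac{1}{-6 - 34344 - 18126} = \frac{1}{-52476} = - \frac{1}{52476}$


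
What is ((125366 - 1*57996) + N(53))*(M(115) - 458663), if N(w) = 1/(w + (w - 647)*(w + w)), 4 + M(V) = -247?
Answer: -1945021662661066/62911 ≈ -3.0917e+10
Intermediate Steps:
M(V) = -251 (M(V) = -4 - 247 = -251)
N(w) = 1/(w + 2*w*(-647 + w)) (N(w) = 1/(w + (-647 + w)*(2*w)) = 1/(w + 2*w*(-647 + w)))
((125366 - 1*57996) + N(53))*(M(115) - 458663) = ((125366 - 1*57996) + 1/(53*(-1293 + 2*53)))*(-251 - 458663) = ((125366 - 57996) + 1/(53*(-1293 + 106)))*(-458914) = (67370 + (1/53)/(-1187))*(-458914) = (67370 + (1/53)*(-1/1187))*(-458914) = (67370 - 1/62911)*(-458914) = (4238314069/62911)*(-458914) = -1945021662661066/62911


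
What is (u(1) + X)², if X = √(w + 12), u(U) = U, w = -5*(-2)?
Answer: (1 + √22)² ≈ 32.381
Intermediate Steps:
w = 10
X = √22 (X = √(10 + 12) = √22 ≈ 4.6904)
(u(1) + X)² = (1 + √22)²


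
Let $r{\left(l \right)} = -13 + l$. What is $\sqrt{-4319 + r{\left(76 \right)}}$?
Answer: $4 i \sqrt{266} \approx 65.238 i$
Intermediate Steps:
$\sqrt{-4319 + r{\left(76 \right)}} = \sqrt{-4319 + \left(-13 + 76\right)} = \sqrt{-4319 + 63} = \sqrt{-4256} = 4 i \sqrt{266}$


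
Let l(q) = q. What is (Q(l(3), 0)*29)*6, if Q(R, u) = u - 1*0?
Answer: 0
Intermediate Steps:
Q(R, u) = u (Q(R, u) = u + 0 = u)
(Q(l(3), 0)*29)*6 = (0*29)*6 = 0*6 = 0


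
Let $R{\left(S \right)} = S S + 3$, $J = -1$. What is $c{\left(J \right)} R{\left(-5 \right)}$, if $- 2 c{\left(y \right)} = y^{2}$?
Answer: $-14$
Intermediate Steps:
$R{\left(S \right)} = 3 + S^{2}$ ($R{\left(S \right)} = S^{2} + 3 = 3 + S^{2}$)
$c{\left(y \right)} = - \frac{y^{2}}{2}$
$c{\left(J \right)} R{\left(-5 \right)} = - \frac{\left(-1\right)^{2}}{2} \left(3 + \left(-5\right)^{2}\right) = \left(- \frac{1}{2}\right) 1 \left(3 + 25\right) = \left(- \frac{1}{2}\right) 28 = -14$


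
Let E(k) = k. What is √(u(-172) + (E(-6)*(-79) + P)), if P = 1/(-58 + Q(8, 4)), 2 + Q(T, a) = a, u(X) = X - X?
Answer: √371602/28 ≈ 21.771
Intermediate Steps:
u(X) = 0
Q(T, a) = -2 + a
P = -1/56 (P = 1/(-58 + (-2 + 4)) = 1/(-58 + 2) = 1/(-56) = -1/56 ≈ -0.017857)
√(u(-172) + (E(-6)*(-79) + P)) = √(0 + (-6*(-79) - 1/56)) = √(0 + (474 - 1/56)) = √(0 + 26543/56) = √(26543/56) = √371602/28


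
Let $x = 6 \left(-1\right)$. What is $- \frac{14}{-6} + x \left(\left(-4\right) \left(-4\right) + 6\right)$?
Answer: $- \frac{389}{3} \approx -129.67$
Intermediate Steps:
$x = -6$
$- \frac{14}{-6} + x \left(\left(-4\right) \left(-4\right) + 6\right) = - \frac{14}{-6} - 6 \left(\left(-4\right) \left(-4\right) + 6\right) = \left(-14\right) \left(- \frac{1}{6}\right) - 6 \left(16 + 6\right) = \frac{7}{3} - 132 = - \frac{389}{3}$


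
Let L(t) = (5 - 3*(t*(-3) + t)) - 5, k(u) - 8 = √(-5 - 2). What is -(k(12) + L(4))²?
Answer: -(32 + I*√7)² ≈ -1017.0 - 169.33*I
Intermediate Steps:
k(u) = 8 + I*√7 (k(u) = 8 + √(-5 - 2) = 8 + √(-7) = 8 + I*√7)
L(t) = 6*t (L(t) = (5 - 3*(-3*t + t)) - 5 = (5 - (-6)*t) - 5 = (5 + 6*t) - 5 = 6*t)
-(k(12) + L(4))² = -((8 + I*√7) + 6*4)² = -((8 + I*√7) + 24)² = -(32 + I*√7)²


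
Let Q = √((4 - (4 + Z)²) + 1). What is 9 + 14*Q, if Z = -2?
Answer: 23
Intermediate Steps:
Q = 1 (Q = √((4 - (4 - 2)²) + 1) = √((4 - 1*2²) + 1) = √((4 - 1*4) + 1) = √((4 - 4) + 1) = √(0 + 1) = √1 = 1)
9 + 14*Q = 9 + 14*1 = 9 + 14 = 23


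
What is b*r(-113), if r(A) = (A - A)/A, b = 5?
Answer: 0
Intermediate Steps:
r(A) = 0 (r(A) = 0/A = 0)
b*r(-113) = 5*0 = 0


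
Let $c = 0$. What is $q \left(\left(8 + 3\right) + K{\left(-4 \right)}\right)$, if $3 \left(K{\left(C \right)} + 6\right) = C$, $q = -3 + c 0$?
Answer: $-11$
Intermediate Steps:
$q = -3$ ($q = -3 + 0 \cdot 0 = -3 + 0 = -3$)
$K{\left(C \right)} = -6 + \frac{C}{3}$
$q \left(\left(8 + 3\right) + K{\left(-4 \right)}\right) = - 3 \left(\left(8 + 3\right) + \left(-6 + \frac{1}{3} \left(-4\right)\right)\right) = - 3 \left(11 - \frac{22}{3}\right) = \left(-3\right) \frac{11}{3} = -11$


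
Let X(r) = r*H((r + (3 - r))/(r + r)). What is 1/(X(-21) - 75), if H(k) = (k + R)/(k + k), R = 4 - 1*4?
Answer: -2/171 ≈ -0.011696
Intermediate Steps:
R = 0 (R = 4 - 4 = 0)
H(k) = ½ (H(k) = (k + 0)/(k + k) = k/((2*k)) = k*(1/(2*k)) = ½)
X(r) = r/2 (X(r) = r*(½) = r/2)
1/(X(-21) - 75) = 1/((½)*(-21) - 75) = 1/(-21/2 - 75) = 1/(-171/2) = -2/171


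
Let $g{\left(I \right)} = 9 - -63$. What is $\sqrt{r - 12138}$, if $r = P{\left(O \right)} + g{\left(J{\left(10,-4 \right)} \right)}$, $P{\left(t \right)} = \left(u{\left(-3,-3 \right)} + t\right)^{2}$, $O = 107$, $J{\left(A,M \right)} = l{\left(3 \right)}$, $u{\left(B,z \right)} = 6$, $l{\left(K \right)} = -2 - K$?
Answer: $\sqrt{703} \approx 26.514$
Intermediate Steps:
$J{\left(A,M \right)} = -5$ ($J{\left(A,M \right)} = -2 - 3 = -5$)
$g{\left(I \right)} = 72$ ($g{\left(I \right)} = 9 + 63 = 72$)
$P{\left(t \right)} = \left(6 + t\right)^{2}$
$r = 12841$ ($r = \left(6 + 107\right)^{2} + 72 = 113^{2} + 72 = 12769 + 72 = 12841$)
$\sqrt{r - 12138} = \sqrt{12841 - 12138} = \sqrt{703}$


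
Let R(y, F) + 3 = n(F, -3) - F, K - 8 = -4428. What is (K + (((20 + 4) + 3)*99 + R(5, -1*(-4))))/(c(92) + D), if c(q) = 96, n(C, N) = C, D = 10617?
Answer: -1750/10713 ≈ -0.16335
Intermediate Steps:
K = -4420 (K = 8 - 4428 = -4420)
R(y, F) = -3 (R(y, F) = -3 + (F - F) = -3 + 0 = -3)
(K + (((20 + 4) + 3)*99 + R(5, -1*(-4))))/(c(92) + D) = (-4420 + (((20 + 4) + 3)*99 - 3))/(96 + 10617) = (-4420 + ((24 + 3)*99 - 3))/10713 = (-4420 + (27*99 - 3))*(1/10713) = (-4420 + (2673 - 3))*(1/10713) = (-4420 + 2670)*(1/10713) = -1750*1/10713 = -1750/10713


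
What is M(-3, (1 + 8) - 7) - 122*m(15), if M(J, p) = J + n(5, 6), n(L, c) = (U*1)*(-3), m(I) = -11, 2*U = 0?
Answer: 1339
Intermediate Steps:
U = 0 (U = (1/2)*0 = 0)
n(L, c) = 0 (n(L, c) = (0*1)*(-3) = 0*(-3) = 0)
M(J, p) = J (M(J, p) = J + 0 = J)
M(-3, (1 + 8) - 7) - 122*m(15) = -3 - 122*(-11) = -3 + 1342 = 1339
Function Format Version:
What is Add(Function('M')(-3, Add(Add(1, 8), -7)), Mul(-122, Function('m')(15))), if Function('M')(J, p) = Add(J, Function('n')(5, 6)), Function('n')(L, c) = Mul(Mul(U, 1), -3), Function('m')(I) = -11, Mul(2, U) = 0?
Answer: 1339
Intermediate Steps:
U = 0 (U = Mul(Rational(1, 2), 0) = 0)
Function('n')(L, c) = 0 (Function('n')(L, c) = Mul(Mul(0, 1), -3) = Mul(0, -3) = 0)
Function('M')(J, p) = J (Function('M')(J, p) = Add(J, 0) = J)
Add(Function('M')(-3, Add(Add(1, 8), -7)), Mul(-122, Function('m')(15))) = Add(-3, Mul(-122, -11)) = Add(-3, 1342) = 1339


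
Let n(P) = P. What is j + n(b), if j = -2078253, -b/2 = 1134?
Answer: -2080521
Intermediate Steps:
b = -2268 (b = -2*1134 = -2268)
j + n(b) = -2078253 - 2268 = -2080521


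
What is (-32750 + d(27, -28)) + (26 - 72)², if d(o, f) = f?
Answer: -30662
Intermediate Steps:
(-32750 + d(27, -28)) + (26 - 72)² = (-32750 - 28) + (26 - 72)² = -32778 + (-46)² = -32778 + 2116 = -30662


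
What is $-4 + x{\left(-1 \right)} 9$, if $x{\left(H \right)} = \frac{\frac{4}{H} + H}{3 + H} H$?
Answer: $\frac{37}{2} \approx 18.5$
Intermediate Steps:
$x{\left(H \right)} = \frac{H \left(H + \frac{4}{H}\right)}{3 + H}$ ($x{\left(H \right)} = \frac{H + \frac{4}{H}}{3 + H} H = \frac{H \left(H + \frac{4}{H}\right)}{3 + H}$)
$-4 + x{\left(-1 \right)} 9 = -4 + \frac{4 + \left(-1\right)^{2}}{3 - 1} \cdot 9 = -4 + \frac{4 + 1}{2} \cdot 9 = -4 + \frac{1}{2} \cdot 5 \cdot 9 = -4 + \frac{5}{2} \cdot 9 = -4 + \frac{45}{2} = \frac{37}{2}$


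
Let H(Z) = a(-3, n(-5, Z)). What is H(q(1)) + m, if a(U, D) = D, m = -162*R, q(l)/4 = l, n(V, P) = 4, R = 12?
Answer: -1940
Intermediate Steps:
q(l) = 4*l
m = -1944 (m = -162*12 = -1944)
H(Z) = 4
H(q(1)) + m = 4 - 1944 = -1940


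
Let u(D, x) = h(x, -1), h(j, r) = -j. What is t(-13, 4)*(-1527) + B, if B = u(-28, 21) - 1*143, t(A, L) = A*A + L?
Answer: -264335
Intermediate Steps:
u(D, x) = -x
t(A, L) = L + A² (t(A, L) = A² + L = L + A²)
B = -164 (B = -1*21 - 1*143 = -21 - 143 = -164)
t(-13, 4)*(-1527) + B = (4 + (-13)²)*(-1527) - 164 = (4 + 169)*(-1527) - 164 = 173*(-1527) - 164 = -264171 - 164 = -264335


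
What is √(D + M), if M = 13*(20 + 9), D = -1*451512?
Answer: I*√451135 ≈ 671.67*I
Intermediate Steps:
D = -451512
M = 377 (M = 13*29 = 377)
√(D + M) = √(-451512 + 377) = √(-451135) = I*√451135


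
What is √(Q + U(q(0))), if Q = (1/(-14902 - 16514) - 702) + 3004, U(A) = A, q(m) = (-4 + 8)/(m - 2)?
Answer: √567504899346/15708 ≈ 47.958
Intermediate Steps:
q(m) = 4/(-2 + m)
Q = 72319631/31416 (Q = (1/(-31416) - 702) + 3004 = (-1/31416 - 702) + 3004 = -22054033/31416 + 3004 = 72319631/31416 ≈ 2302.0)
√(Q + U(q(0))) = √(72319631/31416 + 4/(-2 + 0)) = √(72319631/31416 + 4/(-2)) = √(72319631/31416 + 4*(-½)) = √(72319631/31416 - 2) = √(72256799/31416) = √567504899346/15708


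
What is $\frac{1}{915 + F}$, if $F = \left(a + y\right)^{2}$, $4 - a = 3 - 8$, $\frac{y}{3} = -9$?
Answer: $\frac{1}{1239} \approx 0.0008071$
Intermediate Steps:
$y = -27$ ($y = 3 \left(-9\right) = -27$)
$a = 9$ ($a = 4 - \left(3 - 8\right) = 4 - -5 = 4 + 5 = 9$)
$F = 324$ ($F = \left(9 - 27\right)^{2} = \left(-18\right)^{2} = 324$)
$\frac{1}{915 + F} = \frac{1}{915 + 324} = \frac{1}{1239}$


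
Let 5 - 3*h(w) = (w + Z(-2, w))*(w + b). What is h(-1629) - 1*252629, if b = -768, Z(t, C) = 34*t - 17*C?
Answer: 61554530/3 ≈ 2.0518e+7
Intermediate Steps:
Z(t, C) = -17*C + 34*t
h(w) = 5/3 - (-768 + w)*(-68 - 16*w)/3 (h(w) = 5/3 - (w + (-17*w + 34*(-2)))*(w - 768)/3 = 5/3 - (w + (-17*w - 68))*(-768 + w)/3 = 5/3 - (w + (-68 - 17*w))*(-768 + w)/3 = 5/3 - (-68 - 16*w)*(-768 + w)/3 = 5/3 - (-768 + w)*(-68 - 16*w)/3)
h(-1629) - 1*252629 = (-52219/3 - 12220/3*(-1629) + (16/3)*(-1629)²) - 1*252629 = (-52219/3 + 6635460 + (16/3)*2653641) - 252629 = (-52219/3 + 6635460 + 14152752) - 252629 = 62312417/3 - 252629 = 61554530/3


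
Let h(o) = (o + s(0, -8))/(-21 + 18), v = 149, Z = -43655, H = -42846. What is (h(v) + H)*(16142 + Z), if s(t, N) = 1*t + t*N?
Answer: 1180188477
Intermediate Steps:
s(t, N) = t + N*t
h(o) = -o/3 (h(o) = (o + 0*(1 - 8))/(-21 + 18) = (o + 0*(-7))/(-3) = (o + 0)*(-⅓) = o*(-⅓) = -o/3)
(h(v) + H)*(16142 + Z) = (-⅓*149 - 42846)*(16142 - 43655) = (-149/3 - 42846)*(-27513) = -128687/3*(-27513) = 1180188477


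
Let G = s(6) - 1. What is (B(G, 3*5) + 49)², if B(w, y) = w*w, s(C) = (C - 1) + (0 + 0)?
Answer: 4225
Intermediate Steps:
s(C) = -1 + C (s(C) = (-1 + C) + 0 = -1 + C)
G = 4 (G = (-1 + 6) - 1 = 5 - 1 = 4)
B(w, y) = w²
(B(G, 3*5) + 49)² = (4² + 49)² = (16 + 49)² = 65² = 4225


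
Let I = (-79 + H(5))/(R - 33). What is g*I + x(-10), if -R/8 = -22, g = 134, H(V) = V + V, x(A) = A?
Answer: -10676/143 ≈ -74.657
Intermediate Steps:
H(V) = 2*V
R = 176 (R = -8*(-22) = 176)
I = -69/143 (I = (-79 + 2*5)/(176 - 33) = (-79 + 10)/143 = -69*1/143 = -69/143 ≈ -0.48252)
g*I + x(-10) = 134*(-69/143) - 10 = -9246/143 - 10 = -10676/143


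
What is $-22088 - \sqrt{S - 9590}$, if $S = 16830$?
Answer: $-22088 - 2 \sqrt{1810} \approx -22173.0$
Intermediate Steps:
$-22088 - \sqrt{S - 9590} = -22088 - \sqrt{16830 - 9590} = -22088 - \sqrt{7240} = -22088 - 2 \sqrt{1810}$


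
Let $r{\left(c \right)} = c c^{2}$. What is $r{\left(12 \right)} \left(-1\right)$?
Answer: $-1728$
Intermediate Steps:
$r{\left(c \right)} = c^{3}$
$r{\left(12 \right)} \left(-1\right) = 12^{3} \left(-1\right) = 1728 \left(-1\right) = -1728$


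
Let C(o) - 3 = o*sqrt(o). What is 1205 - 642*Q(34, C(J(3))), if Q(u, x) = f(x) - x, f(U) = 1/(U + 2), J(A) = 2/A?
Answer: 2001707/667 + 297032*sqrt(6)/2001 ≈ 3364.7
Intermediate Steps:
C(o) = 3 + o**(3/2) (C(o) = 3 + o*sqrt(o) = 3 + o**(3/2))
f(U) = 1/(2 + U)
Q(u, x) = 1/(2 + x) - x
1205 - 642*Q(34, C(J(3))) = 1205 - 642*(1 - (3 + (2/3)**(3/2))*(2 + (3 + (2/3)**(3/2))))/(2 + (3 + (2/3)**(3/2))) = 1205 - 642*(1 - (3 + 2*sqrt(6)/9)*(2 + (3 + 2*sqrt(6)/9)))/(2 + (3 + 2*sqrt(6)/9)) = 1205 - 642*(1 - (3 + 2*sqrt(6)/9)*(5 + 2*sqrt(6)/9))/(5 + 2*sqrt(6)/9)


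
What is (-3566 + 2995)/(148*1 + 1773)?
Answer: -571/1921 ≈ -0.29724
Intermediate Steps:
(-3566 + 2995)/(148*1 + 1773) = -571/(148 + 1773) = -571/1921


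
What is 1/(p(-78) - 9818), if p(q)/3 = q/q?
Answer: -1/9815 ≈ -0.00010188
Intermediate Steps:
p(q) = 3 (p(q) = 3*(q/q) = 3*1 = 3)
1/(p(-78) - 9818) = 1/(3 - 9818) = 1/(-9815) = -1/9815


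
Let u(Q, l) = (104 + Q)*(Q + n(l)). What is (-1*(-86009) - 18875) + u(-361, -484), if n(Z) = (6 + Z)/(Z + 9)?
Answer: 75834879/475 ≈ 1.5965e+5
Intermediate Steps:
n(Z) = (6 + Z)/(9 + Z)
u(Q, l) = (104 + Q)*(Q + (6 + l)/(9 + l))
(-1*(-86009) - 18875) + u(-361, -484) = (-1*(-86009) - 18875) + (624 + 104*(-484) - 361*(6 - 484) - 361*(9 - 484)*(104 - 361))/(9 - 484) = (86009 - 18875) + (624 - 50336 - 361*(-478) - 361*(-475)*(-257))/(-475) = 67134 - (624 - 50336 + 172558 - 44069075)/475 = 67134 - 1/475*(-43946229) = 67134 + 43946229/475 = 75834879/475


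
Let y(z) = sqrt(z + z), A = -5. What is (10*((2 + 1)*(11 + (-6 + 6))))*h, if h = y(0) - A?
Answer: 1650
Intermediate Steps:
y(z) = sqrt(2)*sqrt(z) (y(z) = sqrt(2*z) = sqrt(2)*sqrt(z))
h = 5 (h = sqrt(2)*sqrt(0) - 1*(-5) = sqrt(2)*0 + 5 = 0 + 5 = 5)
(10*((2 + 1)*(11 + (-6 + 6))))*h = (10*((2 + 1)*(11 + (-6 + 6))))*5 = (10*(3*(11 + 0)))*5 = (10*(3*11))*5 = (10*33)*5 = 330*5 = 1650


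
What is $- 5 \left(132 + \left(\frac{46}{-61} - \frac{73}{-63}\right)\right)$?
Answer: $- \frac{2544155}{3843} \approx -662.02$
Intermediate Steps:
$- 5 \left(132 + \left(\frac{46}{-61} - \frac{73}{-63}\right)\right) = - 5 \left(132 + \left(46 \left(- \frac{1}{61}\right) - - \frac{73}{63}\right)\right) = - 5 \left(132 + \left(- \frac{46}{61} + \frac{73}{63}\right)\right) = - 5 \left(132 + \frac{1555}{3843}\right) = \left(-5\right) \frac{508831}{3843} = - \frac{2544155}{3843}$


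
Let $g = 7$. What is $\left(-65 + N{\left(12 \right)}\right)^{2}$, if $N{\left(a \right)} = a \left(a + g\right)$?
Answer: $26569$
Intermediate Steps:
$N{\left(a \right)} = a \left(7 + a\right)$ ($N{\left(a \right)} = a \left(a + 7\right) = a \left(7 + a\right)$)
$\left(-65 + N{\left(12 \right)}\right)^{2} = \left(-65 + 12 \left(7 + 12\right)\right)^{2} = \left(-65 + 12 \cdot 19\right)^{2} = \left(-65 + 228\right)^{2} = 163^{2} = 26569$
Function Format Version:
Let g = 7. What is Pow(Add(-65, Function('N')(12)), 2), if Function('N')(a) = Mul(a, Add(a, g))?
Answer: 26569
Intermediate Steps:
Function('N')(a) = Mul(a, Add(7, a)) (Function('N')(a) = Mul(a, Add(a, 7)) = Mul(a, Add(7, a)))
Pow(Add(-65, Function('N')(12)), 2) = Pow(Add(-65, Mul(12, Add(7, 12))), 2) = Pow(Add(-65, Mul(12, 19)), 2) = Pow(Add(-65, 228), 2) = Pow(163, 2) = 26569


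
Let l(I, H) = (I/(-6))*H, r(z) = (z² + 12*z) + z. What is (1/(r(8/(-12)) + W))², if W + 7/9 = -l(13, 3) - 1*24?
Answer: 4/2809 ≈ 0.0014240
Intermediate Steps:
r(z) = z² + 13*z
l(I, H) = -H*I/6 (l(I, H) = (I*(-⅙))*H = (-I/6)*H = -H*I/6)
W = -329/18 (W = -7/9 + (-(-1)*3*13/6 - 1*24) = -7/9 + (-1*(-13/2) - 24) = -7/9 + (13/2 - 24) = -7/9 - 35/2 = -329/18 ≈ -18.278)
(1/(r(8/(-12)) + W))² = (1/((8/(-12))*(13 + 8/(-12)) - 329/18))² = (1/((8*(-1/12))*(13 + 8*(-1/12)) - 329/18))² = (1/(-2*(13 - ⅔)/3 - 329/18))² = (1/(-⅔*37/3 - 329/18))² = (1/(-74/9 - 329/18))² = (1/(-53/2))² = (-2/53)² = 4/2809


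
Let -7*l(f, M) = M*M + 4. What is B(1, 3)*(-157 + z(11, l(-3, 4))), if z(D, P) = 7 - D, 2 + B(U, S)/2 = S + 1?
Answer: -644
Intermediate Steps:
l(f, M) = -4/7 - M**2/7 (l(f, M) = -(M*M + 4)/7 = -(M**2 + 4)/7 = -(4 + M**2)/7 = -4/7 - M**2/7)
B(U, S) = -2 + 2*S (B(U, S) = -4 + 2*(S + 1) = -4 + 2*(1 + S) = -4 + (2 + 2*S) = -2 + 2*S)
B(1, 3)*(-157 + z(11, l(-3, 4))) = (-2 + 2*3)*(-157 + (7 - 1*11)) = (-2 + 6)*(-157 + (7 - 11)) = 4*(-157 - 4) = 4*(-161) = -644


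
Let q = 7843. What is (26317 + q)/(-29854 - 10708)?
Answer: -17080/20281 ≈ -0.84217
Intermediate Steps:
(26317 + q)/(-29854 - 10708) = (26317 + 7843)/(-29854 - 10708) = 34160/(-40562) = 34160*(-1/40562) = -17080/20281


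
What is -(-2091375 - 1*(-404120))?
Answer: 1687255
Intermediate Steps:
-(-2091375 - 1*(-404120)) = -(-2091375 + 404120) = -1*(-1687255) = 1687255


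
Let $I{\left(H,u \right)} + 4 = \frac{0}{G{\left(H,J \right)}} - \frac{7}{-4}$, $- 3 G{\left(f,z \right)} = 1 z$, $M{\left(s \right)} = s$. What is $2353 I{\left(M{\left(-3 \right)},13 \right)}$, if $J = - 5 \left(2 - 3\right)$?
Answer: $- \frac{21177}{4} \approx -5294.3$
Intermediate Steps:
$J = 5$ ($J = \left(-5\right) \left(-1\right) = 5$)
$G{\left(f,z \right)} = - \frac{z}{3}$ ($G{\left(f,z \right)} = - \frac{1 z}{3} = - \frac{z}{3}$)
$I{\left(H,u \right)} = - \frac{9}{4}$ ($I{\left(H,u \right)} = -4 + \left(\frac{0}{\left(- \frac{1}{3}\right) 5} - \frac{7}{-4}\right) = -4 + \left(\frac{0}{- \frac{5}{3}} - - \frac{7}{4}\right) = -4 + \left(0 \left(- \frac{3}{5}\right) + \frac{7}{4}\right) = -4 + \left(0 + \frac{7}{4}\right) = -4 + \frac{7}{4} = - \frac{9}{4}$)
$2353 I{\left(M{\left(-3 \right)},13 \right)} = 2353 \left(- \frac{9}{4}\right) = - \frac{21177}{4}$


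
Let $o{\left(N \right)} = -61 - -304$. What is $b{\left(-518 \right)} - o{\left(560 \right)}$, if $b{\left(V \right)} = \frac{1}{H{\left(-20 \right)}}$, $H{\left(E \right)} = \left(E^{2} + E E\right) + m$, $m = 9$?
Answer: $- \frac{196586}{809} \approx -243.0$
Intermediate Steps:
$o{\left(N \right)} = 243$ ($o{\left(N \right)} = -61 + 304 = 243$)
$H{\left(E \right)} = 9 + 2 E^{2}$ ($H{\left(E \right)} = \left(E^{2} + E E\right) + 9 = \left(E^{2} + E^{2}\right) + 9 = 2 E^{2} + 9 = 9 + 2 E^{2}$)
$b{\left(V \right)} = \frac{1}{809}$ ($b{\left(V \right)} = \frac{1}{9 + 2 \left(-20\right)^{2}} = \frac{1}{9 + 2 \cdot 400} = \frac{1}{9 + 800} = \frac{1}{809}$)
$b{\left(-518 \right)} - o{\left(560 \right)} = \frac{1}{809} - 243 = - \frac{196586}{809}$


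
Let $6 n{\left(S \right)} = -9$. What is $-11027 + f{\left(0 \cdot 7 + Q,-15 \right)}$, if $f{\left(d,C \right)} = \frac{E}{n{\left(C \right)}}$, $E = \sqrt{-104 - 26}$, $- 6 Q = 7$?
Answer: $-11027 - \frac{2 i \sqrt{130}}{3} \approx -11027.0 - 7.6012 i$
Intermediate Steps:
$Q = - \frac{7}{6}$ ($Q = \left(- \frac{1}{6}\right) 7 = - \frac{7}{6} \approx -1.1667$)
$n{\left(S \right)} = - \frac{3}{2}$ ($n{\left(S \right)} = \frac{1}{6} \left(-9\right) = - \frac{3}{2}$)
$E = i \sqrt{130}$ ($E = \sqrt{-130} = i \sqrt{130} \approx 11.402 i$)
$f{\left(d,C \right)} = - \frac{2 i \sqrt{130}}{3}$ ($f{\left(d,C \right)} = \frac{i \sqrt{130}}{- \frac{3}{2}} = i \sqrt{130} \left(- \frac{2}{3}\right) = - \frac{2 i \sqrt{130}}{3}$)
$-11027 + f{\left(0 \cdot 7 + Q,-15 \right)} = -11027 - \frac{2 i \sqrt{130}}{3}$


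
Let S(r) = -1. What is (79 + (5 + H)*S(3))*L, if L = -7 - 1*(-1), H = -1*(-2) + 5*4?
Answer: -312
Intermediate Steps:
H = 22 (H = 2 + 20 = 22)
L = -6 (L = -7 + 1 = -6)
(79 + (5 + H)*S(3))*L = (79 + (5 + 22)*(-1))*(-6) = (79 + 27*(-1))*(-6) = (79 - 27)*(-6) = 52*(-6) = -312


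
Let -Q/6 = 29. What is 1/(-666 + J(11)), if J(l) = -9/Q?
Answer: -58/38625 ≈ -0.0015016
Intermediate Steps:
Q = -174 (Q = -6*29 = -174)
J(l) = 3/58 (J(l) = -9/(-174) = -9*(-1/174) = 3/58)
1/(-666 + J(11)) = 1/(-666 + 3/58) = 1/(-38625/58) = -58/38625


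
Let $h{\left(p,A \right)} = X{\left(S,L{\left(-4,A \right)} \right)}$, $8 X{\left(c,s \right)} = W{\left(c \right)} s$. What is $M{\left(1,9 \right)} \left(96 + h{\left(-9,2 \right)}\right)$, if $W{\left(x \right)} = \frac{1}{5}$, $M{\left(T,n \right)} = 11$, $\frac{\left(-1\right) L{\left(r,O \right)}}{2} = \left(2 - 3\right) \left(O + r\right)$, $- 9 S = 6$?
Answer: $\frac{10549}{10} \approx 1054.9$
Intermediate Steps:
$S = - \frac{2}{3}$ ($S = \left(- \frac{1}{9}\right) 6 = - \frac{2}{3} \approx -0.66667$)
$L{\left(r,O \right)} = 2 O + 2 r$ ($L{\left(r,O \right)} = - 2 \left(2 - 3\right) \left(O + r\right) = - 2 \left(- (O + r)\right) = - 2 \left(- O - r\right) = 2 O + 2 r$)
$W{\left(x \right)} = \frac{1}{5}$
$X{\left(c,s \right)} = \frac{s}{40}$ ($X{\left(c,s \right)} = \frac{\frac{1}{5} s}{8} = \frac{s}{40}$)
$h{\left(p,A \right)} = - \frac{1}{5} + \frac{A}{20}$ ($h{\left(p,A \right)} = \frac{2 A + 2 \left(-4\right)}{40} = \frac{2 A - 8}{40} = \frac{-8 + 2 A}{40} = - \frac{1}{5} + \frac{A}{20}$)
$M{\left(1,9 \right)} \left(96 + h{\left(-9,2 \right)}\right) = 11 \left(96 + \left(- \frac{1}{5} + \frac{1}{20} \cdot 2\right)\right) = 11 \left(96 + \left(- \frac{1}{5} + \frac{1}{10}\right)\right) = 11 \left(96 - \frac{1}{10}\right) = 11 \cdot \frac{959}{10} = \frac{10549}{10}$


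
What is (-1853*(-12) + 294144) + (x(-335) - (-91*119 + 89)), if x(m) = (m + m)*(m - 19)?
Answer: 564300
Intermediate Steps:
x(m) = 2*m*(-19 + m) (x(m) = (2*m)*(-19 + m) = 2*m*(-19 + m))
(-1853*(-12) + 294144) + (x(-335) - (-91*119 + 89)) = (-1853*(-12) + 294144) + (2*(-335)*(-19 - 335) - (-91*119 + 89)) = (22236 + 294144) + (2*(-335)*(-354) - (-10829 + 89)) = 316380 + (237180 - 1*(-10740)) = 316380 + (237180 + 10740) = 316380 + 247920 = 564300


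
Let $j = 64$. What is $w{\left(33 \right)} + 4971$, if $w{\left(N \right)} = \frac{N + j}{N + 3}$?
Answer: $\frac{179053}{36} \approx 4973.7$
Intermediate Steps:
$w{\left(N \right)} = \frac{64 + N}{3 + N}$ ($w{\left(N \right)} = \frac{N + 64}{N + 3} = \frac{64 + N}{3 + N}$)
$w{\left(33 \right)} + 4971 = \frac{64 + 33}{3 + 33} + 4971 = \frac{1}{36} \cdot 97 + 4971 = \frac{97}{36} + 4971 = \frac{179053}{36}$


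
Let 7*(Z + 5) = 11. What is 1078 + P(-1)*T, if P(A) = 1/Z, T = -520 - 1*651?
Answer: 34069/24 ≈ 1419.5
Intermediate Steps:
Z = -24/7 (Z = -5 + (1/7)*11 = -5 + 11/7 = -24/7 ≈ -3.4286)
T = -1171 (T = -520 - 651 = -1171)
P(A) = -7/24 (P(A) = 1/(-24/7) = -7/24)
1078 + P(-1)*T = 1078 - 7/24*(-1171) = 1078 + 8197/24 = 34069/24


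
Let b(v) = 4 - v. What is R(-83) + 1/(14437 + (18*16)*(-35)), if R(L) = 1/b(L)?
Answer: 4444/379059 ≈ 0.011724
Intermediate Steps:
R(L) = 1/(4 - L)
R(-83) + 1/(14437 + (18*16)*(-35)) = -1/(-4 - 83) + 1/(14437 + (18*16)*(-35)) = -1/(-87) + 1/(14437 + 288*(-35)) = -1*(-1/87) + 1/(14437 - 10080) = 1/87 + 1/4357 = 4444/379059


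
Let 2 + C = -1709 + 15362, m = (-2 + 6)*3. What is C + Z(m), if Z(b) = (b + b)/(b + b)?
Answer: 13652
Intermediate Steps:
m = 12 (m = 4*3 = 12)
Z(b) = 1 (Z(b) = (2*b)/((2*b)) = (2*b)*(1/(2*b)) = 1)
C = 13651 (C = -2 + (-1709 + 15362) = -2 + 13653 = 13651)
C + Z(m) = 13651 + 1 = 13652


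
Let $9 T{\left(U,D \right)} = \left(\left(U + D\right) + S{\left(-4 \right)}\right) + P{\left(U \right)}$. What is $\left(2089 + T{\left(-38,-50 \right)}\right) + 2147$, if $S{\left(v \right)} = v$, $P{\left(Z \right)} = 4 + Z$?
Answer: $4222$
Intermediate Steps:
$T{\left(U,D \right)} = \frac{D}{9} + \frac{2 U}{9}$ ($T{\left(U,D \right)} = \frac{\left(\left(U + D\right) - 4\right) + \left(4 + U\right)}{9} = \frac{\left(\left(D + U\right) - 4\right) + \left(4 + U\right)}{9} = \frac{\left(-4 + D + U\right) + \left(4 + U\right)}{9} = \frac{D + 2 U}{9} = \frac{D}{9} + \frac{2 U}{9}$)
$\left(2089 + T{\left(-38,-50 \right)}\right) + 2147 = \left(2089 + \left(\frac{1}{9} \left(-50\right) + \frac{2}{9} \left(-38\right)\right)\right) + 2147 = \left(2089 - 14\right) + 2147 = 2075 + 2147 = 4222$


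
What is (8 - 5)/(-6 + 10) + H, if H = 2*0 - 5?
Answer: -17/4 ≈ -4.2500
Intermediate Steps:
H = -5 (H = 0 - 5 = -5)
(8 - 5)/(-6 + 10) + H = (8 - 5)/(-6 + 10) - 5 = 3/4 - 5 = -17/4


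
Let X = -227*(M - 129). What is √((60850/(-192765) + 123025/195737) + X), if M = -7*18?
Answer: 2*√824082336723333359327055/7546248561 ≈ 240.59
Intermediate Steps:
M = -126
X = 57885 (X = -227*(-126 - 129) = -227*(-255) = 57885)
√((60850/(-192765) + 123025/195737) + X) = √((60850/(-192765) + 123025/195737) + 57885) = √((60850*(-1/192765) + 123025*(1/195737)) + 57885) = √((-12170/38553 + 123025/195737) + 57885) = √(2360863535/7546248561 + 57885) = √(436816958817020/7546248561) = 2*√824082336723333359327055/7546248561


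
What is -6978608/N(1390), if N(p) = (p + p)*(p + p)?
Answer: -436163/483025 ≈ -0.90298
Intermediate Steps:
N(p) = 4*p² (N(p) = (2*p)*(2*p) = 4*p²)
-6978608/N(1390) = -6978608/(4*1390²) = -6978608/(4*1932100) = -6978608/7728400 = -6978608*1/7728400 = -436163/483025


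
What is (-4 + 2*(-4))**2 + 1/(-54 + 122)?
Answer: 9793/68 ≈ 144.01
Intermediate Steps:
(-4 + 2*(-4))**2 + 1/(-54 + 122) = (-4 - 8)**2 + 1/68 = (-12)**2 + 1/68 = 144 + 1/68 = 9793/68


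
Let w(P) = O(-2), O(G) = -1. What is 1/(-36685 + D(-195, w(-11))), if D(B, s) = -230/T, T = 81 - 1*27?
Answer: -27/990610 ≈ -2.7256e-5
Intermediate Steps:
T = 54 (T = 81 - 27 = 54)
w(P) = -1
D(B, s) = -115/27 (D(B, s) = -230/54 = -230*1/54 = -115/27)
1/(-36685 + D(-195, w(-11))) = 1/(-36685 - 115/27) = 1/(-990610/27) = -27/990610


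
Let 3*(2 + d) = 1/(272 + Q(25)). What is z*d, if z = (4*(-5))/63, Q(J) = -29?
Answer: 29140/45927 ≈ 0.63449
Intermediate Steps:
z = -20/63 (z = -20*1/63 = -20/63 ≈ -0.31746)
d = -1457/729 (d = -2 + 1/(3*(272 - 29)) = -2 + (1/3)/243 = -2 + (1/3)*(1/243) = -2 + 1/729 = -1457/729 ≈ -1.9986)
z*d = -20/63*(-1457/729) = 29140/45927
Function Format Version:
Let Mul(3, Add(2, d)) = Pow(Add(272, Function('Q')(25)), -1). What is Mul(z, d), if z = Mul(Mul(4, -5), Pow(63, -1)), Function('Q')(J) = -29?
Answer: Rational(29140, 45927) ≈ 0.63449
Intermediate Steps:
z = Rational(-20, 63) (z = Mul(-20, Rational(1, 63)) = Rational(-20, 63) ≈ -0.31746)
d = Rational(-1457, 729) (d = Add(-2, Mul(Rational(1, 3), Pow(Add(272, -29), -1))) = Add(-2, Mul(Rational(1, 3), Pow(243, -1))) = Add(-2, Mul(Rational(1, 3), Rational(1, 243))) = Add(-2, Rational(1, 729)) = Rational(-1457, 729) ≈ -1.9986)
Mul(z, d) = Mul(Rational(-20, 63), Rational(-1457, 729)) = Rational(29140, 45927)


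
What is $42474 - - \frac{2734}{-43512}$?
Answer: $\frac{924062977}{21756} \approx 42474.0$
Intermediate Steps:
$42474 - - \frac{2734}{-43512} = 42474 - \left(-2734\right) \left(- \frac{1}{43512}\right) = 42474 - \frac{1367}{21756} = \frac{924062977}{21756}$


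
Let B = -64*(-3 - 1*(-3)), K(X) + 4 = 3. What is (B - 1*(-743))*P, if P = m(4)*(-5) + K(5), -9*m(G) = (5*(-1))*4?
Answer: -80987/9 ≈ -8998.6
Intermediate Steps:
K(X) = -1 (K(X) = -4 + 3 = -1)
m(G) = 20/9 (m(G) = -5*(-1)*4/9 = -(-5)*4/9 = -⅑*(-20) = 20/9)
B = 0 (B = -64*(-3 + 3) = -64*0 = 0)
P = -109/9 (P = (20/9)*(-5) - 1 = -100/9 - 1 = -109/9 ≈ -12.111)
(B - 1*(-743))*P = (0 - 1*(-743))*(-109/9) = (0 + 743)*(-109/9) = 743*(-109/9) = -80987/9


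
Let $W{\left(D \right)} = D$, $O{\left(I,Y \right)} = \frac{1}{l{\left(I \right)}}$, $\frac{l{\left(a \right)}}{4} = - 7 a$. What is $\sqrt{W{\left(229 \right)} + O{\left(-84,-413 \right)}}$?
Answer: $\frac{\sqrt{1615827}}{84} \approx 15.133$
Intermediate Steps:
$l{\left(a \right)} = - 28 a$ ($l{\left(a \right)} = 4 \left(- 7 a\right) = - 28 a$)
$O{\left(I,Y \right)} = - \frac{1}{28 I}$ ($O{\left(I,Y \right)} = \frac{1}{\left(-28\right) I} = - \frac{1}{28 I}$)
$\sqrt{W{\left(229 \right)} + O{\left(-84,-413 \right)}} = \sqrt{229 - \frac{1}{28 \left(-84\right)}} = \sqrt{229 - - \frac{1}{2352}} = \sqrt{229 + \frac{1}{2352}} = \sqrt{\frac{538609}{2352}} = \frac{\sqrt{1615827}}{84}$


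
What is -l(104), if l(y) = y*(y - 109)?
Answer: 520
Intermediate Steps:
l(y) = y*(-109 + y)
-l(104) = -104*(-109 + 104) = -104*(-5) = -1*(-520) = 520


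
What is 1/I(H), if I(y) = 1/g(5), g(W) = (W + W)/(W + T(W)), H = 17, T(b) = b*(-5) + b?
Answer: -⅔ ≈ -0.66667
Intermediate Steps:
T(b) = -4*b (T(b) = -5*b + b = -4*b)
g(W) = -⅔ (g(W) = (W + W)/(W - 4*W) = (2*W)/((-3*W)) = (2*W)*(-1/(3*W)) = -⅔)
I(y) = -3/2 (I(y) = 1/(-⅔) = -3/2)
1/I(H) = 1/(-3/2) = -⅔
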